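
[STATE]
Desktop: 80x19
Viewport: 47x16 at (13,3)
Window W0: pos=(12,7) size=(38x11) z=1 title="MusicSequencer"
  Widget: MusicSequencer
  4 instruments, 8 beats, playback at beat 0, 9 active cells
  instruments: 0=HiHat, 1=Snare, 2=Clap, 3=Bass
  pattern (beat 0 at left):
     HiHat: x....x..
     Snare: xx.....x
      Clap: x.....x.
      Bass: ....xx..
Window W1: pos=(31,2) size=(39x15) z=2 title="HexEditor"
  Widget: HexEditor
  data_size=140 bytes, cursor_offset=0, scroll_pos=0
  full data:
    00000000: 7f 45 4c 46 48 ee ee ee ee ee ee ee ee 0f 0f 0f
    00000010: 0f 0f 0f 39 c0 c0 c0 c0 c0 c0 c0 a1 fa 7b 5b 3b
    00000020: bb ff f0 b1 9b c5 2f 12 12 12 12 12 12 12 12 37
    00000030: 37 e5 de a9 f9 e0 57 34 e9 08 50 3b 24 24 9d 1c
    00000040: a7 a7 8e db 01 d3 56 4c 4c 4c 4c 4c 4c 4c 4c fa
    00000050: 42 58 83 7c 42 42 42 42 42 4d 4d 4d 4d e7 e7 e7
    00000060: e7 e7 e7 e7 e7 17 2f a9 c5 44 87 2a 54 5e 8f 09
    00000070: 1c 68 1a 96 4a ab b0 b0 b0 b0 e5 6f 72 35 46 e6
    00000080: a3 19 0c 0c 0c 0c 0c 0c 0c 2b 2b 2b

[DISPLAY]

                  ┃ HexEditor                  
                  ┠────────────────────────────
                  ┃00000000  7F 45 4c 46 48 ee 
                  ┃00000010  0f 0f 0f 39 c0 c0 
━━━━━━━━━━━━━━━━━━┃00000020  bb ff f0 b1 9b c5 
 MusicSequencer   ┃00000030  37 e5 de a9 f9 e0 
──────────────────┃00000040  a7 a7 8e db 01 d3 
      ▼1234567    ┃00000050  42 58 83 7c 42 42 
 HiHat█····█··    ┃00000060  e7 e7 e7 e7 e7 17 
 Snare██·····█    ┃00000070  1c 68 1a 96 4a ab 
  Clap█·····█·    ┃00000080  a3 19 0c 0c 0c 0c 
  Bass····██··    ┃                            
                  ┃                            
                  ┗━━━━━━━━━━━━━━━━━━━━━━━━━━━━
━━━━━━━━━━━━━━━━━━━━━━━━━━━━━━━━━━━━┛          
                                               


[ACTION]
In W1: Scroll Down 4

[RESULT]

                  ┃ HexEditor                  
                  ┠────────────────────────────
                  ┃00000040  a7 a7 8e db 01 d3 
                  ┃00000050  42 58 83 7c 42 42 
━━━━━━━━━━━━━━━━━━┃00000060  e7 e7 e7 e7 e7 17 
 MusicSequencer   ┃00000070  1c 68 1a 96 4a ab 
──────────────────┃00000080  a3 19 0c 0c 0c 0c 
      ▼1234567    ┃                            
 HiHat█····█··    ┃                            
 Snare██·····█    ┃                            
  Clap█·····█·    ┃                            
  Bass····██··    ┃                            
                  ┃                            
                  ┗━━━━━━━━━━━━━━━━━━━━━━━━━━━━
━━━━━━━━━━━━━━━━━━━━━━━━━━━━━━━━━━━━┛          
                                               


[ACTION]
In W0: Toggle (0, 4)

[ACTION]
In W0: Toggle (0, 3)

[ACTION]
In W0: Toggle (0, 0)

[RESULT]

                  ┃ HexEditor                  
                  ┠────────────────────────────
                  ┃00000040  a7 a7 8e db 01 d3 
                  ┃00000050  42 58 83 7c 42 42 
━━━━━━━━━━━━━━━━━━┃00000060  e7 e7 e7 e7 e7 17 
 MusicSequencer   ┃00000070  1c 68 1a 96 4a ab 
──────────────────┃00000080  a3 19 0c 0c 0c 0c 
      ▼1234567    ┃                            
 HiHat···███··    ┃                            
 Snare██·····█    ┃                            
  Clap█·····█·    ┃                            
  Bass····██··    ┃                            
                  ┃                            
                  ┗━━━━━━━━━━━━━━━━━━━━━━━━━━━━
━━━━━━━━━━━━━━━━━━━━━━━━━━━━━━━━━━━━┛          
                                               


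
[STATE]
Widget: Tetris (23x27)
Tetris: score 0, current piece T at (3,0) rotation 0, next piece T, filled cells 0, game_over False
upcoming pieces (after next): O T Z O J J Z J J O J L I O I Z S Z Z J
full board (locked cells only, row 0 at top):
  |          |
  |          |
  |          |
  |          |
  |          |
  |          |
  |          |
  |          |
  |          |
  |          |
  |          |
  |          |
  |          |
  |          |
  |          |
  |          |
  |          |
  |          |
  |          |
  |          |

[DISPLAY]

    ▒     │Next:       
   ▒▒▒    │ ▒          
          │▒▒▒         
          │            
          │            
          │            
          │Score:      
          │0           
          │            
          │            
          │            
          │            
          │            
          │            
          │            
          │            
          │            
          │            
          │            
          │            
          │            
          │            
          │            
          │            
          │            
          │            
          │            


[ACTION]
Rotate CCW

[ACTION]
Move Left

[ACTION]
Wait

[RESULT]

          │Next:       
   ▒      │ ▒          
  ▒▒      │▒▒▒         
   ▒      │            
          │            
          │            
          │Score:      
          │0           
          │            
          │            
          │            
          │            
          │            
          │            
          │            
          │            
          │            
          │            
          │            
          │            
          │            
          │            
          │            
          │            
          │            
          │            
          │            


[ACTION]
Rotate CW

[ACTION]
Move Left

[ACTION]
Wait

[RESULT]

          │Next:       
          │ ▒          
  ▒       │▒▒▒         
 ▒▒▒      │            
          │            
          │            
          │Score:      
          │0           
          │            
          │            
          │            
          │            
          │            
          │            
          │            
          │            
          │            
          │            
          │            
          │            
          │            
          │            
          │            
          │            
          │            
          │            
          │            


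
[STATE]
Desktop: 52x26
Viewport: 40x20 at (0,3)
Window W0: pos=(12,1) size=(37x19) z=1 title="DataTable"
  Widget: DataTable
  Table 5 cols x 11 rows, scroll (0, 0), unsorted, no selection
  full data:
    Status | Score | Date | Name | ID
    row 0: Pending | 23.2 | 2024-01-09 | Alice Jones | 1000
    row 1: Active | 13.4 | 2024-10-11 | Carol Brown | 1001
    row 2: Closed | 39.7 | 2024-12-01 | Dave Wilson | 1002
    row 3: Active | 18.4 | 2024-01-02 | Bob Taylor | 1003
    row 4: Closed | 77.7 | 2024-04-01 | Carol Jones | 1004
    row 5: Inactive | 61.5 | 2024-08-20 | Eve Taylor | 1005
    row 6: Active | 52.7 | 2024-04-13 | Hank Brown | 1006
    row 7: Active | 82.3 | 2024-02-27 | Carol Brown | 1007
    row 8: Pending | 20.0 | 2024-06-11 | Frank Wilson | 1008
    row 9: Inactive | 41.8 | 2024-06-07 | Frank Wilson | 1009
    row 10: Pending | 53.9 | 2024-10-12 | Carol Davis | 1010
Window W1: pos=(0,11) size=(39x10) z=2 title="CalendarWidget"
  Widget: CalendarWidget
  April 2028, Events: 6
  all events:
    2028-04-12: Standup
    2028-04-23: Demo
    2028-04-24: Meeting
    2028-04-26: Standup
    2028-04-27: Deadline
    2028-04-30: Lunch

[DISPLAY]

            ┠───────────────────────────
            ┃Status  │Score│Date      │N
            ┃────────┼─────┼──────────┼─
            ┃Pending │23.2 │2024-01-09│A
            ┃Active  │13.4 │2024-10-11│C
            ┃Closed  │39.7 │2024-12-01│D
            ┃Active  │18.4 │2024-01-02│B
            ┃Closed  │77.7 │2024-04-01│C
┏━━━━━━━━━━━━━━━━━━━━━━━━━━━━━━━━━━━━━┓E
┃ CalendarWidget                      ┃H
┠─────────────────────────────────────┨C
┃              April 2028             ┃F
┃Mo Tu We Th Fr Sa Su                 ┃F
┃                1  2                 ┃C
┃ 3  4  5  6  7  8  9                 ┃ 
┃10 11 12* 13 14 15 16                ┃ 
┃17 18 19 20 21 22 23*                ┃━
┗━━━━━━━━━━━━━━━━━━━━━━━━━━━━━━━━━━━━━┛ 
                                        
                                        


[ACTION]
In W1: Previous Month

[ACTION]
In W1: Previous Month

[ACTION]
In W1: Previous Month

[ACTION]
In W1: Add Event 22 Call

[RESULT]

            ┠───────────────────────────
            ┃Status  │Score│Date      │N
            ┃────────┼─────┼──────────┼─
            ┃Pending │23.2 │2024-01-09│A
            ┃Active  │13.4 │2024-10-11│C
            ┃Closed  │39.7 │2024-12-01│D
            ┃Active  │18.4 │2024-01-02│B
            ┃Closed  │77.7 │2024-04-01│C
┏━━━━━━━━━━━━━━━━━━━━━━━━━━━━━━━━━━━━━┓E
┃ CalendarWidget                      ┃H
┠─────────────────────────────────────┨C
┃             January 2028            ┃F
┃Mo Tu We Th Fr Sa Su                 ┃F
┃                1  2                 ┃C
┃ 3  4  5  6  7  8  9                 ┃ 
┃10 11 12 13 14 15 16                 ┃ 
┃17 18 19 20 21 22* 23                ┃━
┗━━━━━━━━━━━━━━━━━━━━━━━━━━━━━━━━━━━━━┛ 
                                        
                                        


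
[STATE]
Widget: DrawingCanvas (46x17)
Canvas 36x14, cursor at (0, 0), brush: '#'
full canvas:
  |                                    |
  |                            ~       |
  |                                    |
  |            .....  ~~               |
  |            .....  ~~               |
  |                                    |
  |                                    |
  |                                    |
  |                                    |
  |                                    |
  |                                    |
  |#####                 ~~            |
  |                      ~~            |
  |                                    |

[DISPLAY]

+                                             
                            ~                 
                                              
            .....  ~~                         
            .....  ~~                         
                                              
                                              
                                              
                                              
                                              
                                              
#####                 ~~                      
                      ~~                      
                                              
                                              
                                              
                                              


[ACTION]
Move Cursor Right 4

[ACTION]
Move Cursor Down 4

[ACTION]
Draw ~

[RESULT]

                                              
                            ~                 
                                              
            .....  ~~                         
    ~       .....  ~~                         
                                              
                                              
                                              
                                              
                                              
                                              
#####                 ~~                      
                      ~~                      
                                              
                                              
                                              
                                              


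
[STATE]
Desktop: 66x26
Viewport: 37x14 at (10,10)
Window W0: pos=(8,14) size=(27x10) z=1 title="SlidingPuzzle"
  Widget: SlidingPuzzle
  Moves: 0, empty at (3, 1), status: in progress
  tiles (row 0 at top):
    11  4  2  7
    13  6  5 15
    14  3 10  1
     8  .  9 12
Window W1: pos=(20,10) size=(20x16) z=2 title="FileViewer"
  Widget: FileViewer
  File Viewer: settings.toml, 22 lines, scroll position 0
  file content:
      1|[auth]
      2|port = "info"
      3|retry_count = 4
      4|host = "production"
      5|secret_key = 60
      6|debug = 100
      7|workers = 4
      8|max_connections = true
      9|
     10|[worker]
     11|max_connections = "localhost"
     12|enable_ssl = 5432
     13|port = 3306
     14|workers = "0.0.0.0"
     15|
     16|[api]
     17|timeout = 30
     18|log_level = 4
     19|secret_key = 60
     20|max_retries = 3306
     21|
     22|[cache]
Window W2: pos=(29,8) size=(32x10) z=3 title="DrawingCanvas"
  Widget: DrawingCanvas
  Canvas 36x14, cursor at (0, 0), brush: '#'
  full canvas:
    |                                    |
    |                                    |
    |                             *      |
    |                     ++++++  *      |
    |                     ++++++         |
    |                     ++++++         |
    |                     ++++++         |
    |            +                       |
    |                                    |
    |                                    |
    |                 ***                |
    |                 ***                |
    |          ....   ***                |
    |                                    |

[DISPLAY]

          ┏━━━━━━━━┠─────────────────
          ┃ FileVie┃+                
          ┠────────┃                 
          ┃[auth]  ┃                 
━━━━━━━━━━┃port = "┃                 
SlidingPuz┃retry_co┃                 
──────────┃host = "┃                 
────┬────┬┃secret_k┗━━━━━━━━━━━━━━━━━
 11 │  4 │┃debug = 100      ░┃       
────┼────┼┃workers = 4      ░┃       
 13 │  6 │┃max_connections =░┃       
────┼────┼┃                 ░┃       
 14 │  3 │┃[worker]         ░┃       
━━━━━━━━━━┃max_connections =░┃       


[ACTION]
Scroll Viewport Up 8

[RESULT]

                                     
                                     
                                     
                                     
                                     
                                     
                   ┏━━━━━━━━━━━━━━━━━
                   ┃ DrawingCanvas   
          ┏━━━━━━━━┠─────────────────
          ┃ FileVie┃+                
          ┠────────┃                 
          ┃[auth]  ┃                 
━━━━━━━━━━┃port = "┃                 
SlidingPuz┃retry_co┃                 


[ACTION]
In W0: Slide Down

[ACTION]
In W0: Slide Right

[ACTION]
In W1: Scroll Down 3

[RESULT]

                                     
                                     
                                     
                                     
                                     
                                     
                   ┏━━━━━━━━━━━━━━━━━
                   ┃ DrawingCanvas   
          ┏━━━━━━━━┠─────────────────
          ┃ FileVie┃+                
          ┠────────┃                 
          ┃host = "┃                 
━━━━━━━━━━┃secret_k┃                 
SlidingPuz┃debug = ┃                 


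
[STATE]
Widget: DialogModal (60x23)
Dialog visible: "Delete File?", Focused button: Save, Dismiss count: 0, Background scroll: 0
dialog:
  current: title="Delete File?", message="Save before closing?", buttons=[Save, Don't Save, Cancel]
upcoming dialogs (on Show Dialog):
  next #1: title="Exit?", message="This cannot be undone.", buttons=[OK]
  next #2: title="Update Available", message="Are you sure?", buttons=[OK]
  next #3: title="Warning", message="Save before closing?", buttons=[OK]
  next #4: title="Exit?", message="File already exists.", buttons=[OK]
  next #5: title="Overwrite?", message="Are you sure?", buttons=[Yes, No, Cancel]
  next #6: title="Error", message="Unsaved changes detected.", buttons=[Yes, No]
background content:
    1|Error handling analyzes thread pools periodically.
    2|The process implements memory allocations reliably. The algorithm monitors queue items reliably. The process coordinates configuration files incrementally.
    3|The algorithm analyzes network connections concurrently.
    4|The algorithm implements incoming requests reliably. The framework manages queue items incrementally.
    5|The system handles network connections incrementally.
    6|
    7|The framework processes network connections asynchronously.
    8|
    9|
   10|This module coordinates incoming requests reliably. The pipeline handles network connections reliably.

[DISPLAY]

Error handling analyzes thread pools periodically.          
The process implements memory allocations reliably. The algo
The algorithm analyzes network connections concurrently.    
The algorithm implements incoming requests reliably. The fra
The system handles network connections incrementally.       
                                                            
The framework processes network connections asynchronously. 
                                                            
                                                            
This module co┌──────────────────────────────┐ably. The pipe
              │         Delete File?         │              
              │     Save before closing?     │              
              │ [Save]  Don't Save   Cancel  │              
              └──────────────────────────────┘              
                                                            
                                                            
                                                            
                                                            
                                                            
                                                            
                                                            
                                                            
                                                            


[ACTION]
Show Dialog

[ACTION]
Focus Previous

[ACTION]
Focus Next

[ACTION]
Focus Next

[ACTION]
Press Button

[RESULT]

Error handling analyzes thread pools periodically.          
The process implements memory allocations reliably. The algo
The algorithm analyzes network connections concurrently.    
The algorithm implements incoming requests reliably. The fra
The system handles network connections incrementally.       
                                                            
The framework processes network connections asynchronously. 
                                                            
                                                            
This module coordinates incoming requests reliably. The pipe
                                                            
                                                            
                                                            
                                                            
                                                            
                                                            
                                                            
                                                            
                                                            
                                                            
                                                            
                                                            
                                                            


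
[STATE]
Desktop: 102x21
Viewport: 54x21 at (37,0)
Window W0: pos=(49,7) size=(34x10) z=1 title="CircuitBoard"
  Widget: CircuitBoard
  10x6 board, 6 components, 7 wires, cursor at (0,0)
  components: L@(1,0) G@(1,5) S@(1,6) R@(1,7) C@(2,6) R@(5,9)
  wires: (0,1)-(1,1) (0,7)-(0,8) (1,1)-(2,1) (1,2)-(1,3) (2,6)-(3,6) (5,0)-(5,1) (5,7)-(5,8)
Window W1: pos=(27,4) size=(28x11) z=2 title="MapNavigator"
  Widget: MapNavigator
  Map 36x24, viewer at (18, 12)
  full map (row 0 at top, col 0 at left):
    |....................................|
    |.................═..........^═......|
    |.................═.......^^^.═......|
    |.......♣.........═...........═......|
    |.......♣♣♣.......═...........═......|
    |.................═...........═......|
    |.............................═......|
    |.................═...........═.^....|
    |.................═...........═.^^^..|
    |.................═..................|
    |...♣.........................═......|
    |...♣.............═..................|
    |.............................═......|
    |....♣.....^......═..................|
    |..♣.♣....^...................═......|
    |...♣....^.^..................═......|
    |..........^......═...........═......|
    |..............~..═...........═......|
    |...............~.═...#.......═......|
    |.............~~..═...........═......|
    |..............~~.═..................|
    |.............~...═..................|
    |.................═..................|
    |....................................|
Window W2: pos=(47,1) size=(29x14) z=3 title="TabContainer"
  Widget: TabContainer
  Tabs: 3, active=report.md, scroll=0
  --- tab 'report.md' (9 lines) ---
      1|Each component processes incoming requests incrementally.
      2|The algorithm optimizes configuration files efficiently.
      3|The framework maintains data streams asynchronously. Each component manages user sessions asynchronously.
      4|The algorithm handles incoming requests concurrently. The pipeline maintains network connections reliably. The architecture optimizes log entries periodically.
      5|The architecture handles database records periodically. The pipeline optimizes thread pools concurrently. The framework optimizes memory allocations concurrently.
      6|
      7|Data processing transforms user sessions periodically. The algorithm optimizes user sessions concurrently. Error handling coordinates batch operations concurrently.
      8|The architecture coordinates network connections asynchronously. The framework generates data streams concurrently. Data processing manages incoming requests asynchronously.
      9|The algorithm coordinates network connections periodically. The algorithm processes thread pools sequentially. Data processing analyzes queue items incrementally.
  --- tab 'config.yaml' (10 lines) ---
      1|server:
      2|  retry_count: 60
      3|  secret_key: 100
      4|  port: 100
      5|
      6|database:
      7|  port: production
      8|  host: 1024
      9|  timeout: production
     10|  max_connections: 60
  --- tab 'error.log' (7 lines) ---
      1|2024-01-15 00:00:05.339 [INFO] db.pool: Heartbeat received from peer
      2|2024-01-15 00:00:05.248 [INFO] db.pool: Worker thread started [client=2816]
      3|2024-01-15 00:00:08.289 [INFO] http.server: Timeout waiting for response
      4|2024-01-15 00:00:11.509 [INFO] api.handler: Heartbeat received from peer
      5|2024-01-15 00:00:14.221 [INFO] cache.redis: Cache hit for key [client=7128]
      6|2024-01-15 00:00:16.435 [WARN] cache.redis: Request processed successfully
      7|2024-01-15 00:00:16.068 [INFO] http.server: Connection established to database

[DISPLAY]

                                                      
          ┏━━━━━━━━━━━━━━━━━━━━━━━━━━━┓               
          ┃ TabContainer              ┃               
          ┠───────────────────────────┨               
━━━━━━━━━━┃[report.md]│ config.yaml │ ┃               
ator      ┃───────────────────────────┃               
──────────┃Each component processes in┃               
...═......┃The algorithm optimizes con┃━━━━━━┓        
..........┃The framework maintains dat┃      ┃        
...═......┃The algorithm handles incom┃──────┨        
....@.....┃The architecture handles da┃      ┃        
...═......┃                           ┃      ┃        
..........┃Data processing transforms ┃      ┃        
..........┃The architecture coordinate┃  S   ┃        
━━━━━━━━━━┗━━━━━━━━━━━━━━━━━━━━━━━━━━━┛      ┃        
            ┃2       ·                   C   ┃        
            ┗━━━━━━━━━━━━━━━━━━━━━━━━━━━━━━━━┛        
                                                      
                                                      
                                                      
                                                      


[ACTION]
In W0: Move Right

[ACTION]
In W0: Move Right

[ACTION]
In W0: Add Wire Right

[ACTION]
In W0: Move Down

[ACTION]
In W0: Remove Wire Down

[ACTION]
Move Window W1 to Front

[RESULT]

                                                      
          ┏━━━━━━━━━━━━━━━━━━━━━━━━━━━┓               
          ┃ TabContainer              ┃               
          ┠───────────────────────────┨               
━━━━━━━━━━━━━━━━━┓.md]│ config.yaml │ ┃               
ator             ┃────────────────────┃               
─────────────────┨mponent processes in┃               
...═.............┃orithm optimizes con┃━━━━━━┓        
...............═.┃mework maintains dat┃      ┃        
...═.............┃orithm handles incom┃──────┨        
....@..........═.┃hitecture handles da┃      ┃        
...═.............┃                    ┃      ┃        
...............═.┃ocessing transforms ┃      ┃        
...............═.┃hitecture coordinate┃  S   ┃        
━━━━━━━━━━━━━━━━━┛━━━━━━━━━━━━━━━━━━━━┛      ┃        
            ┃2       ·                   C   ┃        
            ┗━━━━━━━━━━━━━━━━━━━━━━━━━━━━━━━━┛        
                                                      
                                                      
                                                      
                                                      


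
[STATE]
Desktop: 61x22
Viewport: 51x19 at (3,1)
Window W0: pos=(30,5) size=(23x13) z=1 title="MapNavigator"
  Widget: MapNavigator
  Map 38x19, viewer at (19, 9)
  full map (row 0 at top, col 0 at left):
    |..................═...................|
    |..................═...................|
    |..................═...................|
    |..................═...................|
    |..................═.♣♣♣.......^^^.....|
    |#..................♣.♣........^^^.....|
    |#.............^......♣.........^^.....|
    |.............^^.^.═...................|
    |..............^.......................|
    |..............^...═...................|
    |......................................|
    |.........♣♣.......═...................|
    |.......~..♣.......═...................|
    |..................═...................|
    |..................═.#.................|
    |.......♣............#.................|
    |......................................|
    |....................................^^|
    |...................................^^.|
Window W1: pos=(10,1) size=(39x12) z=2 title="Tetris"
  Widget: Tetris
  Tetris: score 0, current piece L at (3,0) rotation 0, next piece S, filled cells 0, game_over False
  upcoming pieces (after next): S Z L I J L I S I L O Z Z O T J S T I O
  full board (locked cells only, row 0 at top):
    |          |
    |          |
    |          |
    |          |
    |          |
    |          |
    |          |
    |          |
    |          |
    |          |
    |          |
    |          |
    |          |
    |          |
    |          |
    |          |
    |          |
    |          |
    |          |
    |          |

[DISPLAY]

       ┏━━━━━━━━━━━━━━━━━━━━━━━━━━━━━━━━━━━━━┓     
       ┃ Tetris                              ┃     
       ┠─────────────────────────────────────┨     
       ┃          │Next:                     ┃     
       ┃          │ ░░                       ┃━━━┓ 
       ┃          │░░                        ┃   ┃ 
       ┃          │                          ┃───┨ 
       ┃          │                          ┃...┃ 
       ┃          │                          ┃...┃ 
       ┃          │Score:                    ┃...┃ 
       ┃          │0                         ┃...┃ 
       ┗━━━━━━━━━━━━━━━━━━━━━━━━━━━━━━━━━━━━━┛...┃ 
                           ┃.....................┃ 
                           ┃♣♣.......═...........┃ 
                           ┃.♣.......═...........┃ 
                           ┃.........═...........┃ 
                           ┗━━━━━━━━━━━━━━━━━━━━━┛ 
                                                   
                                                   


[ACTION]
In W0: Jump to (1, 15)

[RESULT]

       ┏━━━━━━━━━━━━━━━━━━━━━━━━━━━━━━━━━━━━━┓     
       ┃ Tetris                              ┃     
       ┠─────────────────────────────────────┨     
       ┃          │Next:                     ┃     
       ┃          │ ░░                       ┃━━━┓ 
       ┃          │░░                        ┃   ┃ 
       ┃          │                          ┃───┨ 
       ┃          │                          ┃♣♣.┃ 
       ┃          │                          ┃.♣.┃ 
       ┃          │Score:                    ┃...┃ 
       ┃          │0                         ┃...┃ 
       ┗━━━━━━━━━━━━━━━━━━━━━━━━━━━━━━━━━━━━━┛...┃ 
                           ┃         ............┃ 
                           ┃         ............┃ 
                           ┃         ............┃ 
                           ┃                     ┃ 
                           ┗━━━━━━━━━━━━━━━━━━━━━┛ 
                                                   
                                                   


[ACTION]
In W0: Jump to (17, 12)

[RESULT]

       ┏━━━━━━━━━━━━━━━━━━━━━━━━━━━━━━━━━━━━━┓     
       ┃ Tetris                              ┃     
       ┠─────────────────────────────────────┨     
       ┃          │Next:                     ┃     
       ┃          │ ░░                       ┃━━━┓ 
       ┃          │░░                        ┃   ┃ 
       ┃          │                          ┃───┨ 
       ┃          │                          ┃...┃ 
       ┃          │                          ┃...┃ 
       ┃          │Score:                    ┃...┃ 
       ┃          │0                         ┃...┃ 
       ┗━━━━━━━━━━━━━━━━━━━━━━━━━━━━━━━━━━━━━┛...┃ 
                           ┃...........═.........┃ 
                           ┃...........═.#.......┃ 
                           ┃♣............#.......┃ 
                           ┃.....................┃ 
                           ┗━━━━━━━━━━━━━━━━━━━━━┛ 
                                                   
                                                   


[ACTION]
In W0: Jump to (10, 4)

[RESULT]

       ┏━━━━━━━━━━━━━━━━━━━━━━━━━━━━━━━━━━━━━┓     
       ┃ Tetris                              ┃     
       ┠─────────────────────────────────────┨     
       ┃          │Next:                     ┃     
       ┃          │ ░░                       ┃━━━┓ 
       ┃          │░░                        ┃   ┃ 
       ┃          │                          ┃───┨ 
       ┃          │                          ┃═..┃ 
       ┃          │                          ┃═..┃ 
       ┃          │Score:                    ┃═..┃ 
       ┃          │0                         ┃═..┃ 
       ┗━━━━━━━━━━━━━━━━━━━━━━━━━━━━━━━━━━━━━┛═.♣┃ 
                           ┃#..................♣.┃ 
                           ┃#.............^......┃ 
                           ┃.............^^.^.═..┃ 
                           ┃..............^......┃ 
                           ┗━━━━━━━━━━━━━━━━━━━━━┛ 
                                                   
                                                   


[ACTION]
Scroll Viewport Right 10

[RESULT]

┏━━━━━━━━━━━━━━━━━━━━━━━━━━━━━━━━━━━━━┓            
┃ Tetris                              ┃            
┠─────────────────────────────────────┨            
┃          │Next:                     ┃            
┃          │ ░░                       ┃━━━┓        
┃          │░░                        ┃   ┃        
┃          │                          ┃───┨        
┃          │                          ┃═..┃        
┃          │                          ┃═..┃        
┃          │Score:                    ┃═..┃        
┃          │0                         ┃═..┃        
┗━━━━━━━━━━━━━━━━━━━━━━━━━━━━━━━━━━━━━┛═.♣┃        
                    ┃#..................♣.┃        
                    ┃#.............^......┃        
                    ┃.............^^.^.═..┃        
                    ┃..............^......┃        
                    ┗━━━━━━━━━━━━━━━━━━━━━┛        
                                                   
                                                   


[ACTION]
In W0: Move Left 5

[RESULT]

┏━━━━━━━━━━━━━━━━━━━━━━━━━━━━━━━━━━━━━┓            
┃ Tetris                              ┃            
┠─────────────────────────────────────┨            
┃          │Next:                     ┃            
┃          │ ░░                       ┃━━━┓        
┃          │░░                        ┃   ┃        
┃          │                          ┃───┨        
┃          │                          ┃...┃        
┃          │                          ┃...┃        
┃          │Score:                    ┃...┃        
┃          │0                         ┃...┃        
┗━━━━━━━━━━━━━━━━━━━━━━━━━━━━━━━━━━━━━┛...┃        
                    ┃     #...............┃        
                    ┃     #.............^.┃        
                    ┃     .............^^.┃        
                    ┃     ..............^.┃        
                    ┗━━━━━━━━━━━━━━━━━━━━━┛        
                                                   
                                                   


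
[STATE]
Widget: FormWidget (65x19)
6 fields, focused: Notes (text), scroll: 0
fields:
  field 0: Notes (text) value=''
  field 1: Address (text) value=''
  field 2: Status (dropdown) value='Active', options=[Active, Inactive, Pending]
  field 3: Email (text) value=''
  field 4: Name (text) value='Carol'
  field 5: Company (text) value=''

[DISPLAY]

> Notes:      [                                                 ]
  Address:    [                                                 ]
  Status:     [Active                                          ▼]
  Email:      [                                                 ]
  Name:       [Carol                                            ]
  Company:    [                                                 ]
                                                                 
                                                                 
                                                                 
                                                                 
                                                                 
                                                                 
                                                                 
                                                                 
                                                                 
                                                                 
                                                                 
                                                                 
                                                                 


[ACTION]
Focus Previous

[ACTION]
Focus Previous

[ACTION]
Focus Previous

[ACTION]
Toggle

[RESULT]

  Notes:      [                                                 ]
  Address:    [                                                 ]
  Status:     [Active                                          ▼]
> Email:      [                                                 ]
  Name:       [Carol                                            ]
  Company:    [                                                 ]
                                                                 
                                                                 
                                                                 
                                                                 
                                                                 
                                                                 
                                                                 
                                                                 
                                                                 
                                                                 
                                                                 
                                                                 
                                                                 
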